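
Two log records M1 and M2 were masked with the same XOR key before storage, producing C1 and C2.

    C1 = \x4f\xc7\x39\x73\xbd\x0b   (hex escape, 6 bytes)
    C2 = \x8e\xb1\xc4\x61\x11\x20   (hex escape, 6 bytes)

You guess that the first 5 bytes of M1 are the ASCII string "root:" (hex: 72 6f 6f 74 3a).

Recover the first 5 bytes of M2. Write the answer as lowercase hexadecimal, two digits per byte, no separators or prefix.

First, C1 ⊕ C2 = (M1 ⊕ K) ⊕ (M2 ⊕ K) = M1 ⊕ M2, so the key drops out. Then M2 = (M1 ⊕ M2) ⊕ M1 over the first 5 bytes.
byte 0: (4f xor 8e) xor 72 = c1 xor 72 = b3
byte 1: (c7 xor b1) xor 6f = 76 xor 6f = 19
byte 2: (39 xor c4) xor 6f = fd xor 6f = 92
byte 3: (73 xor 61) xor 74 = 12 xor 74 = 66
byte 4: (bd xor 11) xor 3a = ac xor 3a = 96

b319926696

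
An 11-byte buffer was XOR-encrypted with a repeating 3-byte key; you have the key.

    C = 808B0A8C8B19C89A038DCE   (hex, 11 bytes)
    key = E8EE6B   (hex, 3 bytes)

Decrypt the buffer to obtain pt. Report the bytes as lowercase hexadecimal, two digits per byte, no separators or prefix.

6865616465722074686520

The 3-byte key repeats, so the effective keystream is e8 ee 6b e8 ee 6b e8 ee 6b e8 ee.
byte 0: 80 ⊕ e8 = 68
byte 1: 8b ⊕ ee = 65
byte 2: 0a ⊕ 6b = 61
byte 3: 8c ⊕ e8 = 64
byte 4: 8b ⊕ ee = 65
byte 5: 19 ⊕ 6b = 72
byte 6: c8 ⊕ e8 = 20
byte 7: 9a ⊕ ee = 74
byte 8: 03 ⊕ 6b = 68
byte 9: 8d ⊕ e8 = 65
byte 10: ce ⊕ ee = 20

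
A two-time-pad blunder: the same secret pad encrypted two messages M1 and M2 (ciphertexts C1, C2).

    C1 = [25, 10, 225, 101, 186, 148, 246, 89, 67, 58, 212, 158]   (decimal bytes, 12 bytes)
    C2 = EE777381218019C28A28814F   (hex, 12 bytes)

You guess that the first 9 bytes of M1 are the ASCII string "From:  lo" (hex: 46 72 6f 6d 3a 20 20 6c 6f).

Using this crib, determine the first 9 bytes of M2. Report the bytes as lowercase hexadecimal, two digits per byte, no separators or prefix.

b10ffd89a134cff7a6

First, C1 ⊕ C2 = (M1 ⊕ K) ⊕ (M2 ⊕ K) = M1 ⊕ M2, so the key drops out. Then M2 = (M1 ⊕ M2) ⊕ M1 over the first 9 bytes.
byte 0: (19 ^ ee) ^ 46 = f7 ^ 46 = b1
byte 1: (0a ^ 77) ^ 72 = 7d ^ 72 = 0f
byte 2: (e1 ^ 73) ^ 6f = 92 ^ 6f = fd
byte 3: (65 ^ 81) ^ 6d = e4 ^ 6d = 89
byte 4: (ba ^ 21) ^ 3a = 9b ^ 3a = a1
byte 5: (94 ^ 80) ^ 20 = 14 ^ 20 = 34
byte 6: (f6 ^ 19) ^ 20 = ef ^ 20 = cf
byte 7: (59 ^ c2) ^ 6c = 9b ^ 6c = f7
byte 8: (43 ^ 8a) ^ 6f = c9 ^ 6f = a6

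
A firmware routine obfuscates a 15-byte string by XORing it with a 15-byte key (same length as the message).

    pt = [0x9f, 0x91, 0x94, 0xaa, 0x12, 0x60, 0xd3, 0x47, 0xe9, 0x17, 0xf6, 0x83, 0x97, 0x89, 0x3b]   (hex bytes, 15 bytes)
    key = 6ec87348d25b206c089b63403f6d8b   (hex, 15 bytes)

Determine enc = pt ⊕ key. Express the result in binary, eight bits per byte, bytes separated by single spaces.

11110001 01011001 11100111 11100010 11000000 00111011 11110011 00101011 11100001 10001100 10010101 11000011 10101000 11100100 10110000

9f ^ 6e = f1
91 ^ c8 = 59
94 ^ 73 = e7
aa ^ 48 = e2
12 ^ d2 = c0
60 ^ 5b = 3b
d3 ^ 20 = f3
47 ^ 6c = 2b
e9 ^ 08 = e1
17 ^ 9b = 8c
f6 ^ 63 = 95
83 ^ 40 = c3
97 ^ 3f = a8
89 ^ 6d = e4
3b ^ 8b = b0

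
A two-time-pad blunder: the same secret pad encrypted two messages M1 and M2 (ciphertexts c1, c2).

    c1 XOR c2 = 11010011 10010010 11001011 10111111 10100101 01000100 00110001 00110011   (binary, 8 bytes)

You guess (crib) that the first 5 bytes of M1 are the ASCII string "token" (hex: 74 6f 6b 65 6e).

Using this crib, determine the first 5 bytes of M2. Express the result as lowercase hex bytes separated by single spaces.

Since c1 ⊕ c2 = M1 ⊕ M2, XORing with the guessed M1 bytes yields the corresponding M2 bytes: M2 = (c1 ⊕ c2) ⊕ M1.
byte 0: d3 XOR 74 = a7
byte 1: 92 XOR 6f = fd
byte 2: cb XOR 6b = a0
byte 3: bf XOR 65 = da
byte 4: a5 XOR 6e = cb

a7 fd a0 da cb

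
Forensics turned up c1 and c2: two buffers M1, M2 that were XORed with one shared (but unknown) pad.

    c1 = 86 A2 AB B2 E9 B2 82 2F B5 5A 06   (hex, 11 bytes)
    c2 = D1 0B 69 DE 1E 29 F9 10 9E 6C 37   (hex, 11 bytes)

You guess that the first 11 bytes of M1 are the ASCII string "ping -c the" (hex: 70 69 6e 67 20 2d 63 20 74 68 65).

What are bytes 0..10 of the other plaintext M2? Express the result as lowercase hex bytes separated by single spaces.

27 c0 ac 0b d7 b6 18 1f 5f 5e 54

First, c1 ⊕ c2 = (M1 ⊕ K) ⊕ (M2 ⊕ K) = M1 ⊕ M2, so the key drops out. Then M2 = (M1 ⊕ M2) ⊕ M1 over the first 11 bytes.
byte 0: (86 XOR d1) XOR 70 = 57 XOR 70 = 27
byte 1: (a2 XOR 0b) XOR 69 = a9 XOR 69 = c0
byte 2: (ab XOR 69) XOR 6e = c2 XOR 6e = ac
byte 3: (b2 XOR de) XOR 67 = 6c XOR 67 = 0b
byte 4: (e9 XOR 1e) XOR 20 = f7 XOR 20 = d7
byte 5: (b2 XOR 29) XOR 2d = 9b XOR 2d = b6
byte 6: (82 XOR f9) XOR 63 = 7b XOR 63 = 18
byte 7: (2f XOR 10) XOR 20 = 3f XOR 20 = 1f
byte 8: (b5 XOR 9e) XOR 74 = 2b XOR 74 = 5f
byte 9: (5a XOR 6c) XOR 68 = 36 XOR 68 = 5e
byte 10: (06 XOR 37) XOR 65 = 31 XOR 65 = 54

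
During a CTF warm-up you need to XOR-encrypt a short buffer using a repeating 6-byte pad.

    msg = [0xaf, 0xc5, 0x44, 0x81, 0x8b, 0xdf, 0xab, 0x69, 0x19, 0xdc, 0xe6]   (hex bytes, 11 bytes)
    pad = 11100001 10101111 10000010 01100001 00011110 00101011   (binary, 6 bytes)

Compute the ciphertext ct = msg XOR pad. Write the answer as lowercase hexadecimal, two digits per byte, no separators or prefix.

The 6-byte key repeats, so the effective keystream is e1 af 82 61 1e 2b e1 af 82 61 1e.
byte 0: af xor e1 = 4e
byte 1: c5 xor af = 6a
byte 2: 44 xor 82 = c6
byte 3: 81 xor 61 = e0
byte 4: 8b xor 1e = 95
byte 5: df xor 2b = f4
byte 6: ab xor e1 = 4a
byte 7: 69 xor af = c6
byte 8: 19 xor 82 = 9b
byte 9: dc xor 61 = bd
byte 10: e6 xor 1e = f8

4e6ac6e095f44ac69bbdf8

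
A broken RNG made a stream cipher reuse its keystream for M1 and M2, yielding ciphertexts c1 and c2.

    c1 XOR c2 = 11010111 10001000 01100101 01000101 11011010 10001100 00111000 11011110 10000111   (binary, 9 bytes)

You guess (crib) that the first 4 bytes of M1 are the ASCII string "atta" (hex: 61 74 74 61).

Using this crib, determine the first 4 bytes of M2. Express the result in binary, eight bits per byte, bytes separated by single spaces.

10110110 11111100 00010001 00100100

Since c1 ⊕ c2 = M1 ⊕ M2, XORing with the guessed M1 bytes yields the corresponding M2 bytes: M2 = (c1 ⊕ c2) ⊕ M1.
d7 ⊕ 61 = b6
88 ⊕ 74 = fc
65 ⊕ 74 = 11
45 ⊕ 61 = 24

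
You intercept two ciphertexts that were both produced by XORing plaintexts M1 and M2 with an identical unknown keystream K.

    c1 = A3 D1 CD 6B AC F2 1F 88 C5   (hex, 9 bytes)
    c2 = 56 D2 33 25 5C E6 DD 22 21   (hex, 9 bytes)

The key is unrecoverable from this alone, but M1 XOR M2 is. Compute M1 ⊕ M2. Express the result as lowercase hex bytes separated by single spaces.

f5 03 fe 4e f0 14 c2 aa e4

c1 ⊕ c2 = (M1 ⊕ K) ⊕ (M2 ⊕ K) = M1 ⊕ M2 — the shared key cancels under XOR.
a3 xor 56 = f5
d1 xor d2 = 03
cd xor 33 = fe
6b xor 25 = 4e
ac xor 5c = f0
f2 xor e6 = 14
1f xor dd = c2
88 xor 22 = aa
c5 xor 21 = e4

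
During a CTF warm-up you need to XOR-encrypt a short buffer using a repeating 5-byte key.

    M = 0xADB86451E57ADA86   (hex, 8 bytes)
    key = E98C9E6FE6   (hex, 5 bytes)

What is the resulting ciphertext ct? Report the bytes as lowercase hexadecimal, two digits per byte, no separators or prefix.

The 5-byte key repeats, so the effective keystream is e9 8c 9e 6f e6 e9 8c 9e.
byte 0: 173 XOR 233 =  68
byte 1: 184 XOR 140 =  52
byte 2: 100 XOR 158 = 250
byte 3:  81 XOR 111 =  62
byte 4: 229 XOR 230 =   3
byte 5: 122 XOR 233 = 147
byte 6: 218 XOR 140 =  86
byte 7: 134 XOR 158 =  24

4434fa3e03935618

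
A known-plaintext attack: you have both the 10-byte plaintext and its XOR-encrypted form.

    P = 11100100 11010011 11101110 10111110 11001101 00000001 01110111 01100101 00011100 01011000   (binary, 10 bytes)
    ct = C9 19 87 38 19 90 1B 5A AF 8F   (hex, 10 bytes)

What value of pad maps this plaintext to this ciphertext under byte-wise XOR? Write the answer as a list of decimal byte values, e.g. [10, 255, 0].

[45, 202, 105, 134, 212, 145, 108, 63, 179, 215]

Since ct = P ⊕ pad, XORing both sides with P gives pad = P ⊕ ct.
byte 0: e4 ^ c9 = 2d
byte 1: d3 ^ 19 = ca
byte 2: ee ^ 87 = 69
byte 3: be ^ 38 = 86
byte 4: cd ^ 19 = d4
byte 5: 01 ^ 90 = 91
byte 6: 77 ^ 1b = 6c
byte 7: 65 ^ 5a = 3f
byte 8: 1c ^ af = b3
byte 9: 58 ^ 8f = d7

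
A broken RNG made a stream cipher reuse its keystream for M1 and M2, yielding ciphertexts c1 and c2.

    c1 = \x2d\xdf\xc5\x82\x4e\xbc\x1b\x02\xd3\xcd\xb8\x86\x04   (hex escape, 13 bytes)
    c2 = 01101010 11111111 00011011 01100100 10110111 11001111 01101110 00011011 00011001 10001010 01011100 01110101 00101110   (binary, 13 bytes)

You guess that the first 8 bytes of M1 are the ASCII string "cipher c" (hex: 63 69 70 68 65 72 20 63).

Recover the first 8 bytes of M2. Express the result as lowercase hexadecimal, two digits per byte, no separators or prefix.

2449ae8e9c01557a

First, c1 ⊕ c2 = (M1 ⊕ K) ⊕ (M2 ⊕ K) = M1 ⊕ M2, so the key drops out. Then M2 = (M1 ⊕ M2) ⊕ M1 over the first 8 bytes.
byte 0: (2d ⊕ 6a) ⊕ 63 = 47 ⊕ 63 = 24
byte 1: (df ⊕ ff) ⊕ 69 = 20 ⊕ 69 = 49
byte 2: (c5 ⊕ 1b) ⊕ 70 = de ⊕ 70 = ae
byte 3: (82 ⊕ 64) ⊕ 68 = e6 ⊕ 68 = 8e
byte 4: (4e ⊕ b7) ⊕ 65 = f9 ⊕ 65 = 9c
byte 5: (bc ⊕ cf) ⊕ 72 = 73 ⊕ 72 = 01
byte 6: (1b ⊕ 6e) ⊕ 20 = 75 ⊕ 20 = 55
byte 7: (02 ⊕ 1b) ⊕ 63 = 19 ⊕ 63 = 7a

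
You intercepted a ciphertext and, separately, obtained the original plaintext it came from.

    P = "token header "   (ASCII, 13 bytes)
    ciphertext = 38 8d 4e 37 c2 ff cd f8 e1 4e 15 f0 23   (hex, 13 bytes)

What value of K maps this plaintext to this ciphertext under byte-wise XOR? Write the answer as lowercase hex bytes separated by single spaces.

Since ciphertext = P ⊕ K, XORing both sides with P gives K = P ⊕ ciphertext.
74 ⊕ 38 = 4c
6f ⊕ 8d = e2
6b ⊕ 4e = 25
65 ⊕ 37 = 52
6e ⊕ c2 = ac
20 ⊕ ff = df
68 ⊕ cd = a5
65 ⊕ f8 = 9d
61 ⊕ e1 = 80
64 ⊕ 4e = 2a
65 ⊕ 15 = 70
72 ⊕ f0 = 82
20 ⊕ 23 = 03

4c e2 25 52 ac df a5 9d 80 2a 70 82 03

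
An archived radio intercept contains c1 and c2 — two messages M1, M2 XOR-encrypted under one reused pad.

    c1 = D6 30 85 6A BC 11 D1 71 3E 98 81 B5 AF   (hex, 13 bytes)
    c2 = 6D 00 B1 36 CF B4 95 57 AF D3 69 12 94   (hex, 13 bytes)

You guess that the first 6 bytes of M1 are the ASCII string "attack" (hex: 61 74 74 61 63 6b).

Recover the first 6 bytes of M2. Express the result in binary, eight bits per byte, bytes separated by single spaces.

First, c1 ⊕ c2 = (M1 ⊕ K) ⊕ (M2 ⊕ K) = M1 ⊕ M2, so the key drops out. Then M2 = (M1 ⊕ M2) ⊕ M1 over the first 6 bytes.
byte 0: (d6 xor 6d) xor 61 = bb xor 61 = da
byte 1: (30 xor 00) xor 74 = 30 xor 74 = 44
byte 2: (85 xor b1) xor 74 = 34 xor 74 = 40
byte 3: (6a xor 36) xor 61 = 5c xor 61 = 3d
byte 4: (bc xor cf) xor 63 = 73 xor 63 = 10
byte 5: (11 xor b4) xor 6b = a5 xor 6b = ce

11011010 01000100 01000000 00111101 00010000 11001110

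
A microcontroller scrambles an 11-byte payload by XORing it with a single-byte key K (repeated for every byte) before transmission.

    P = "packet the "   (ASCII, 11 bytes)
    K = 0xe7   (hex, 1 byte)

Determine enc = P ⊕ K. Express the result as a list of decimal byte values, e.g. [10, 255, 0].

[151, 134, 132, 140, 130, 147, 199, 147, 143, 130, 199]

The 1-byte key repeats, so the effective keystream is e7 e7 e7 e7 e7 e7 e7 e7 e7 e7 e7.
byte 0: 70 XOR e7 = 97
byte 1: 61 XOR e7 = 86
byte 2: 63 XOR e7 = 84
byte 3: 6b XOR e7 = 8c
byte 4: 65 XOR e7 = 82
byte 5: 74 XOR e7 = 93
byte 6: 20 XOR e7 = c7
byte 7: 74 XOR e7 = 93
byte 8: 68 XOR e7 = 8f
byte 9: 65 XOR e7 = 82
byte 10: 20 XOR e7 = c7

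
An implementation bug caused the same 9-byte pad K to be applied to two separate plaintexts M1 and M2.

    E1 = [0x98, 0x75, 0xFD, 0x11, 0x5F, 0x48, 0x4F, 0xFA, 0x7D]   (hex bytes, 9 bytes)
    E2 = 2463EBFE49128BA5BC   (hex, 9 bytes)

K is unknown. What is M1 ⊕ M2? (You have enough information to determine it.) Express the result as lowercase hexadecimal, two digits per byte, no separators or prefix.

E1 ⊕ E2 = (M1 ⊕ K) ⊕ (M2 ⊕ K) = M1 ⊕ M2 — the shared key cancels under XOR.
98 xor 24 = bc
75 xor 63 = 16
fd xor eb = 16
11 xor fe = ef
5f xor 49 = 16
48 xor 12 = 5a
4f xor 8b = c4
fa xor a5 = 5f
7d xor bc = c1

bc1616ef165ac45fc1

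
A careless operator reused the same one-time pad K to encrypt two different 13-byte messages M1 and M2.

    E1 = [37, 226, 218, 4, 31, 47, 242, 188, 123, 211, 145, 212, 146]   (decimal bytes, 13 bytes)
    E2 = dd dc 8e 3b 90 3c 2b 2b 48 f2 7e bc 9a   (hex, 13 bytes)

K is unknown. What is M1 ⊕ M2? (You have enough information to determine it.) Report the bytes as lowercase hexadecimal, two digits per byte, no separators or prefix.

f83e543f8f13d9973321ef6808

E1 ⊕ E2 = (M1 ⊕ K) ⊕ (M2 ⊕ K) = M1 ⊕ M2 — the shared key cancels under XOR.
25 ^ dd = f8
e2 ^ dc = 3e
da ^ 8e = 54
04 ^ 3b = 3f
1f ^ 90 = 8f
2f ^ 3c = 13
f2 ^ 2b = d9
bc ^ 2b = 97
7b ^ 48 = 33
d3 ^ f2 = 21
91 ^ 7e = ef
d4 ^ bc = 68
92 ^ 9a = 08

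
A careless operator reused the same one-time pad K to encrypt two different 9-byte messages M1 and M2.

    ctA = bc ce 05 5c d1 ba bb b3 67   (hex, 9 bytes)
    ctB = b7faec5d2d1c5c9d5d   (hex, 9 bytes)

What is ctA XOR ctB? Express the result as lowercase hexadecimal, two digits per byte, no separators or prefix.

ctA ⊕ ctB = (M1 ⊕ K) ⊕ (M2 ⊕ K) = M1 ⊕ M2 — the shared key cancels under XOR.
bc XOR b7 = 0b
ce XOR fa = 34
05 XOR ec = e9
5c XOR 5d = 01
d1 XOR 2d = fc
ba XOR 1c = a6
bb XOR 5c = e7
b3 XOR 9d = 2e
67 XOR 5d = 3a

0b34e901fca6e72e3a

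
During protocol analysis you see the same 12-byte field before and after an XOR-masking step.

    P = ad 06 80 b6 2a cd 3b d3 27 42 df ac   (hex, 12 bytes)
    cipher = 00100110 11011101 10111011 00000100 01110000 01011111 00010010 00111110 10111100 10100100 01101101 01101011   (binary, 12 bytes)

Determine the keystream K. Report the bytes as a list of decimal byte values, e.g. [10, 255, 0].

[139, 219, 59, 178, 90, 146, 41, 237, 155, 230, 178, 199]

Since cipher = P ⊕ K, XORing both sides with P gives K = P ⊕ cipher.
ad ⊕ 26 = 8b
06 ⊕ dd = db
80 ⊕ bb = 3b
b6 ⊕ 04 = b2
2a ⊕ 70 = 5a
cd ⊕ 5f = 92
3b ⊕ 12 = 29
d3 ⊕ 3e = ed
27 ⊕ bc = 9b
42 ⊕ a4 = e6
df ⊕ 6d = b2
ac ⊕ 6b = c7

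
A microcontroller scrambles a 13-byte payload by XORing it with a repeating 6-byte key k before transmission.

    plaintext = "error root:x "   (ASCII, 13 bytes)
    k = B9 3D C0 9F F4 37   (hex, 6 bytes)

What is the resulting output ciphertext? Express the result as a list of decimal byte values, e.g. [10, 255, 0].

The 6-byte key repeats, so the effective keystream is b9 3d c0 9f f4 37 b9 3d c0 9f f4 37 b9.
byte 0: 101 ^ 185 = 220
byte 1: 114 ^  61 =  79
byte 2: 114 ^ 192 = 178
byte 3: 111 ^ 159 = 240
byte 4: 114 ^ 244 = 134
byte 5:  32 ^  55 =  23
byte 6: 114 ^ 185 = 203
byte 7: 111 ^  61 =  82
byte 8: 111 ^ 192 = 175
byte 9: 116 ^ 159 = 235
byte 10:  58 ^ 244 = 206
byte 11: 120 ^  55 =  79
byte 12:  32 ^ 185 = 153

[220, 79, 178, 240, 134, 23, 203, 82, 175, 235, 206, 79, 153]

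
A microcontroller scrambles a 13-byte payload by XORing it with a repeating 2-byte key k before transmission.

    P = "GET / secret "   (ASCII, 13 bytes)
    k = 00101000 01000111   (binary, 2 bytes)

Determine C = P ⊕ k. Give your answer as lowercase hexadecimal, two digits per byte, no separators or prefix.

6f027c6707675b224b354d3308

The 2-byte key repeats, so the effective keystream is 28 47 28 47 28 47 28 47 28 47 28 47 28.
byte 0:  71 ⊕  40 = 111
byte 1:  69 ⊕  71 =   2
byte 2:  84 ⊕  40 = 124
byte 3:  32 ⊕  71 = 103
byte 4:  47 ⊕  40 =   7
byte 5:  32 ⊕  71 = 103
byte 6: 115 ⊕  40 =  91
byte 7: 101 ⊕  71 =  34
byte 8:  99 ⊕  40 =  75
byte 9: 114 ⊕  71 =  53
byte 10: 101 ⊕  40 =  77
byte 11: 116 ⊕  71 =  51
byte 12:  32 ⊕  40 =   8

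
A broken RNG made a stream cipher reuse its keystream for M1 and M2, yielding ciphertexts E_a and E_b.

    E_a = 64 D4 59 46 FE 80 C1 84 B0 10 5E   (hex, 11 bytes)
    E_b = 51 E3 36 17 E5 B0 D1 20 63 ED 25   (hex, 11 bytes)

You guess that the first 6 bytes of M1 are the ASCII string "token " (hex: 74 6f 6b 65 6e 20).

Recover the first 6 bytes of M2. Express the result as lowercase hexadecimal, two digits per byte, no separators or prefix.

First, E_a ⊕ E_b = (M1 ⊕ K) ⊕ (M2 ⊕ K) = M1 ⊕ M2, so the key drops out. Then M2 = (M1 ⊕ M2) ⊕ M1 over the first 6 bytes.
byte 0: (64 ⊕ 51) ⊕ 74 = 35 ⊕ 74 = 41
byte 1: (d4 ⊕ e3) ⊕ 6f = 37 ⊕ 6f = 58
byte 2: (59 ⊕ 36) ⊕ 6b = 6f ⊕ 6b = 04
byte 3: (46 ⊕ 17) ⊕ 65 = 51 ⊕ 65 = 34
byte 4: (fe ⊕ e5) ⊕ 6e = 1b ⊕ 6e = 75
byte 5: (80 ⊕ b0) ⊕ 20 = 30 ⊕ 20 = 10

415804347510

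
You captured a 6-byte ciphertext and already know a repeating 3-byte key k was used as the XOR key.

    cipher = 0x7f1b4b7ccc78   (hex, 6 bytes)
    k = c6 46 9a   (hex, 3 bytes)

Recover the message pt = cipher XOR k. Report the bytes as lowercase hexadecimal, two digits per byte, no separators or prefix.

The 3-byte key repeats, so the effective keystream is c6 46 9a c6 46 9a.
byte 0: 01111111 xor 11000110 = 10111001
byte 1: 00011011 xor 01000110 = 01011101
byte 2: 01001011 xor 10011010 = 11010001
byte 3: 01111100 xor 11000110 = 10111010
byte 4: 11001100 xor 01000110 = 10001010
byte 5: 01111000 xor 10011010 = 11100010

b95dd1ba8ae2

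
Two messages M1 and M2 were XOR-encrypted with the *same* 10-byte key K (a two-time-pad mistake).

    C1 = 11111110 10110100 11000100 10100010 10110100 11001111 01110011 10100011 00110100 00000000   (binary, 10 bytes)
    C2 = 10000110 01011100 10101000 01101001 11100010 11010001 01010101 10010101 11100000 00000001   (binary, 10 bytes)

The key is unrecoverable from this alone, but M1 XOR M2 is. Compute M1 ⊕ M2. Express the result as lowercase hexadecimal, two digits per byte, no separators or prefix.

78e86ccb561e2636d401

C1 ⊕ C2 = (M1 ⊕ K) ⊕ (M2 ⊕ K) = M1 ⊕ M2 — the shared key cancels under XOR.
11111110 ^ 10000110 = 01111000
10110100 ^ 01011100 = 11101000
11000100 ^ 10101000 = 01101100
10100010 ^ 01101001 = 11001011
10110100 ^ 11100010 = 01010110
11001111 ^ 11010001 = 00011110
01110011 ^ 01010101 = 00100110
10100011 ^ 10010101 = 00110110
00110100 ^ 11100000 = 11010100
00000000 ^ 00000001 = 00000001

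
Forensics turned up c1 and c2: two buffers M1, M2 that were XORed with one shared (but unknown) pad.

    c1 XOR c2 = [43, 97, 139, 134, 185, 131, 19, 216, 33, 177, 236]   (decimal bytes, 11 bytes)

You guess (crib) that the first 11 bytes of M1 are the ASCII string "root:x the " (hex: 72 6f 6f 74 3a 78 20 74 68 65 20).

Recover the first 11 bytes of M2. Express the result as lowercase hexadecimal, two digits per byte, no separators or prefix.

Since c1 ⊕ c2 = M1 ⊕ M2, XORing with the guessed M1 bytes yields the corresponding M2 bytes: M2 = (c1 ⊕ c2) ⊕ M1.
00101011 xor 01110010 = 01011001
01100001 xor 01101111 = 00001110
10001011 xor 01101111 = 11100100
10000110 xor 01110100 = 11110010
10111001 xor 00111010 = 10000011
10000011 xor 01111000 = 11111011
00010011 xor 00100000 = 00110011
11011000 xor 01110100 = 10101100
00100001 xor 01101000 = 01001001
10110001 xor 01100101 = 11010100
11101100 xor 00100000 = 11001100

590ee4f283fb33ac49d4cc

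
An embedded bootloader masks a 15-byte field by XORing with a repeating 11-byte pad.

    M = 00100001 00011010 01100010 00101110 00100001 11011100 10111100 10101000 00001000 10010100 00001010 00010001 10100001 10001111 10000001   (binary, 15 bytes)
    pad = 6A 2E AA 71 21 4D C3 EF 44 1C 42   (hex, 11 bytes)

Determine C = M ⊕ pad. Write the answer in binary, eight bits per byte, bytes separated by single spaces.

01001011 00110100 11001000 01011111 00000000 10010001 01111111 01000111 01001100 10001000 01001000 01111011 10001111 00100101 11110000

The 11-byte key repeats, so the effective keystream is 6a 2e aa 71 21 4d c3 ef 44 1c 42 6a 2e aa 71.
byte 0: 00100001 ⊕ 01101010 = 01001011
byte 1: 00011010 ⊕ 00101110 = 00110100
byte 2: 01100010 ⊕ 10101010 = 11001000
byte 3: 00101110 ⊕ 01110001 = 01011111
byte 4: 00100001 ⊕ 00100001 = 00000000
byte 5: 11011100 ⊕ 01001101 = 10010001
byte 6: 10111100 ⊕ 11000011 = 01111111
byte 7: 10101000 ⊕ 11101111 = 01000111
byte 8: 00001000 ⊕ 01000100 = 01001100
byte 9: 10010100 ⊕ 00011100 = 10001000
byte 10: 00001010 ⊕ 01000010 = 01001000
byte 11: 00010001 ⊕ 01101010 = 01111011
byte 12: 10100001 ⊕ 00101110 = 10001111
byte 13: 10001111 ⊕ 10101010 = 00100101
byte 14: 10000001 ⊕ 01110001 = 11110000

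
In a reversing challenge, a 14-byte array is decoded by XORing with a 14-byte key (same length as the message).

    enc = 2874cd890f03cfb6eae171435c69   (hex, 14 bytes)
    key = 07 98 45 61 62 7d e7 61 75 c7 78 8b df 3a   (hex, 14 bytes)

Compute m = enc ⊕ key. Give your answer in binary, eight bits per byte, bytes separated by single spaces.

00101111 11101100 10001000 11101000 01101101 01111110 00101000 11010111 10011111 00100110 00001001 11001000 10000011 01010011

XOR is its own inverse, so applying the key byte-wise gives the result directly.
28 XOR 07 = 2f
74 XOR 98 = ec
cd XOR 45 = 88
89 XOR 61 = e8
0f XOR 62 = 6d
03 XOR 7d = 7e
cf XOR e7 = 28
b6 XOR 61 = d7
ea XOR 75 = 9f
e1 XOR c7 = 26
71 XOR 78 = 09
43 XOR 8b = c8
5c XOR df = 83
69 XOR 3a = 53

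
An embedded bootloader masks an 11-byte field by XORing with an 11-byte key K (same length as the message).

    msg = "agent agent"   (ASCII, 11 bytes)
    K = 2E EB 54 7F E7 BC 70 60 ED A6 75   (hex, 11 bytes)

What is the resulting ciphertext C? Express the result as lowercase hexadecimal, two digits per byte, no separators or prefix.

byte 0: 61 ^ 2e = 4f
byte 1: 67 ^ eb = 8c
byte 2: 65 ^ 54 = 31
byte 3: 6e ^ 7f = 11
byte 4: 74 ^ e7 = 93
byte 5: 20 ^ bc = 9c
byte 6: 61 ^ 70 = 11
byte 7: 67 ^ 60 = 07
byte 8: 65 ^ ed = 88
byte 9: 6e ^ a6 = c8
byte 10: 74 ^ 75 = 01

4f8c3111939c110788c801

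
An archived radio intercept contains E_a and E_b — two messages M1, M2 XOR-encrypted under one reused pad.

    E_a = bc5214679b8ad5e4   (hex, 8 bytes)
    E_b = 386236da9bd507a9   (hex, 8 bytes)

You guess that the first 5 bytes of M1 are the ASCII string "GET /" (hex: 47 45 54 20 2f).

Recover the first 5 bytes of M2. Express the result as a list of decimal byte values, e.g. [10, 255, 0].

First, E_a ⊕ E_b = (M1 ⊕ K) ⊕ (M2 ⊕ K) = M1 ⊕ M2, so the key drops out. Then M2 = (M1 ⊕ M2) ⊕ M1 over the first 5 bytes.
byte 0: (bc XOR 38) XOR 47 = 84 XOR 47 = c3
byte 1: (52 XOR 62) XOR 45 = 30 XOR 45 = 75
byte 2: (14 XOR 36) XOR 54 = 22 XOR 54 = 76
byte 3: (67 XOR da) XOR 20 = bd XOR 20 = 9d
byte 4: (9b XOR 9b) XOR 2f = 00 XOR 2f = 2f

[195, 117, 118, 157, 47]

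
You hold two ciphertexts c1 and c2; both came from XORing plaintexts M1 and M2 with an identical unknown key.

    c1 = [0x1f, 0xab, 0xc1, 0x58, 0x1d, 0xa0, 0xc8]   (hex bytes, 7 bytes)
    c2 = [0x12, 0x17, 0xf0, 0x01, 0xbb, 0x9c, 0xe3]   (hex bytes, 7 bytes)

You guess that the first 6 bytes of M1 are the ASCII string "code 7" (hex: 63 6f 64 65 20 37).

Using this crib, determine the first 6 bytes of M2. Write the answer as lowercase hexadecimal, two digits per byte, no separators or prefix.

6ed3553c860b

First, c1 ⊕ c2 = (M1 ⊕ K) ⊕ (M2 ⊕ K) = M1 ⊕ M2, so the key drops out. Then M2 = (M1 ⊕ M2) ⊕ M1 over the first 6 bytes.
byte 0: (1f xor 12) xor 63 = 0d xor 63 = 6e
byte 1: (ab xor 17) xor 6f = bc xor 6f = d3
byte 2: (c1 xor f0) xor 64 = 31 xor 64 = 55
byte 3: (58 xor 01) xor 65 = 59 xor 65 = 3c
byte 4: (1d xor bb) xor 20 = a6 xor 20 = 86
byte 5: (a0 xor 9c) xor 37 = 3c xor 37 = 0b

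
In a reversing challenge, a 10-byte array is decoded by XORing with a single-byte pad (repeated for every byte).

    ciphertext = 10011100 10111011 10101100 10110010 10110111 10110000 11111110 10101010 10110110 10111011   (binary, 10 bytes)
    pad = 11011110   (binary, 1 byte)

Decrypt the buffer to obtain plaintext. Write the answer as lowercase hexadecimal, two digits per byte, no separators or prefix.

The 1-byte key repeats, so the effective keystream is de de de de de de de de de de.
byte 0: 10011100 ⊕ 11011110 = 01000010
byte 1: 10111011 ⊕ 11011110 = 01100101
byte 2: 10101100 ⊕ 11011110 = 01110010
byte 3: 10110010 ⊕ 11011110 = 01101100
byte 4: 10110111 ⊕ 11011110 = 01101001
byte 5: 10110000 ⊕ 11011110 = 01101110
byte 6: 11111110 ⊕ 11011110 = 00100000
byte 7: 10101010 ⊕ 11011110 = 01110100
byte 8: 10110110 ⊕ 11011110 = 01101000
byte 9: 10111011 ⊕ 11011110 = 01100101

4265726c696e20746865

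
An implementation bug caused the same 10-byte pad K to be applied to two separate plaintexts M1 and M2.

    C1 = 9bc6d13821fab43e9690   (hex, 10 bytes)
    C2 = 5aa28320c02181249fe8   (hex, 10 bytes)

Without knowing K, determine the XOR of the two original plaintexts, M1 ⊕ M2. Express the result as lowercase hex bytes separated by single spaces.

c1 64 52 18 e1 db 35 1a 09 78

C1 ⊕ C2 = (M1 ⊕ K) ⊕ (M2 ⊕ K) = M1 ⊕ M2 — the shared key cancels under XOR.
9b ⊕ 5a = c1
c6 ⊕ a2 = 64
d1 ⊕ 83 = 52
38 ⊕ 20 = 18
21 ⊕ c0 = e1
fa ⊕ 21 = db
b4 ⊕ 81 = 35
3e ⊕ 24 = 1a
96 ⊕ 9f = 09
90 ⊕ e8 = 78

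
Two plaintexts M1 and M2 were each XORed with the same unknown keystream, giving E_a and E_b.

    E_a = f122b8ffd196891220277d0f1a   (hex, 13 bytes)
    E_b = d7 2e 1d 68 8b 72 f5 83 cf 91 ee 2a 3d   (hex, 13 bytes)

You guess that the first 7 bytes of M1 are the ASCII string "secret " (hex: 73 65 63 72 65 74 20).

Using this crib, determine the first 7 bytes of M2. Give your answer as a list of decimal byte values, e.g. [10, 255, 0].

[85, 105, 198, 229, 63, 144, 92]

First, E_a ⊕ E_b = (M1 ⊕ K) ⊕ (M2 ⊕ K) = M1 ⊕ M2, so the key drops out. Then M2 = (M1 ⊕ M2) ⊕ M1 over the first 7 bytes.
byte 0: (f1 ^ d7) ^ 73 = 26 ^ 73 = 55
byte 1: (22 ^ 2e) ^ 65 = 0c ^ 65 = 69
byte 2: (b8 ^ 1d) ^ 63 = a5 ^ 63 = c6
byte 3: (ff ^ 68) ^ 72 = 97 ^ 72 = e5
byte 4: (d1 ^ 8b) ^ 65 = 5a ^ 65 = 3f
byte 5: (96 ^ 72) ^ 74 = e4 ^ 74 = 90
byte 6: (89 ^ f5) ^ 20 = 7c ^ 20 = 5c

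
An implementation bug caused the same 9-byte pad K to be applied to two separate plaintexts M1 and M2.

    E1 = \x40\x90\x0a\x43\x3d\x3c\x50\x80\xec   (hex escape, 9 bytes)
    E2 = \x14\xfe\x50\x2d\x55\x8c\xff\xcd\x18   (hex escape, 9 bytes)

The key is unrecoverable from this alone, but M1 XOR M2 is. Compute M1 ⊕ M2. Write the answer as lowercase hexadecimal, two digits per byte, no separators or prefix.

E1 ⊕ E2 = (M1 ⊕ K) ⊕ (M2 ⊕ K) = M1 ⊕ M2 — the shared key cancels under XOR.
40 ^ 14 = 54
90 ^ fe = 6e
0a ^ 50 = 5a
43 ^ 2d = 6e
3d ^ 55 = 68
3c ^ 8c = b0
50 ^ ff = af
80 ^ cd = 4d
ec ^ 18 = f4

546e5a6e68b0af4df4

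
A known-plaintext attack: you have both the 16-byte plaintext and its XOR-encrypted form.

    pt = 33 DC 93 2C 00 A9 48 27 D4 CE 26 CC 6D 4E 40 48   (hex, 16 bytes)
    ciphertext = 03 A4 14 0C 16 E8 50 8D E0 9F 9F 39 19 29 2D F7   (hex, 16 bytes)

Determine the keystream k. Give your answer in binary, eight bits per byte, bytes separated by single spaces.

Since ciphertext = pt ⊕ k, XORing both sides with pt gives k = pt ⊕ ciphertext.
33 ⊕ 03 = 30
dc ⊕ a4 = 78
93 ⊕ 14 = 87
2c ⊕ 0c = 20
00 ⊕ 16 = 16
a9 ⊕ e8 = 41
48 ⊕ 50 = 18
27 ⊕ 8d = aa
d4 ⊕ e0 = 34
ce ⊕ 9f = 51
26 ⊕ 9f = b9
cc ⊕ 39 = f5
6d ⊕ 19 = 74
4e ⊕ 29 = 67
40 ⊕ 2d = 6d
48 ⊕ f7 = bf

00110000 01111000 10000111 00100000 00010110 01000001 00011000 10101010 00110100 01010001 10111001 11110101 01110100 01100111 01101101 10111111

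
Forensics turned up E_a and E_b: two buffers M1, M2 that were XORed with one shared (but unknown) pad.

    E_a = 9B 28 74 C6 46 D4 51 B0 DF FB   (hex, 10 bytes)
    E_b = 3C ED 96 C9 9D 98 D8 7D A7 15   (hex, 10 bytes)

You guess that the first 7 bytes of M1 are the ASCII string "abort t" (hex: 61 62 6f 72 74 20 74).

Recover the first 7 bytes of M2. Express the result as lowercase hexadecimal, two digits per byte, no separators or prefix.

First, E_a ⊕ E_b = (M1 ⊕ K) ⊕ (M2 ⊕ K) = M1 ⊕ M2, so the key drops out. Then M2 = (M1 ⊕ M2) ⊕ M1 over the first 7 bytes.
byte 0: (9b ^ 3c) ^ 61 = a7 ^ 61 = c6
byte 1: (28 ^ ed) ^ 62 = c5 ^ 62 = a7
byte 2: (74 ^ 96) ^ 6f = e2 ^ 6f = 8d
byte 3: (c6 ^ c9) ^ 72 = 0f ^ 72 = 7d
byte 4: (46 ^ 9d) ^ 74 = db ^ 74 = af
byte 5: (d4 ^ 98) ^ 20 = 4c ^ 20 = 6c
byte 6: (51 ^ d8) ^ 74 = 89 ^ 74 = fd

c6a78d7daf6cfd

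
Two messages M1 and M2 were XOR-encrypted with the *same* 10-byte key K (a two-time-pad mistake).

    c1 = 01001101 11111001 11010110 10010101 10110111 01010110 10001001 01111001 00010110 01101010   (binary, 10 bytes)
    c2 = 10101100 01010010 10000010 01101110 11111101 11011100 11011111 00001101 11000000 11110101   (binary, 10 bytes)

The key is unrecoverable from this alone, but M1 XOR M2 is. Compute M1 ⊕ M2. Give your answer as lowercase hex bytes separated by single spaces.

e1 ab 54 fb 4a 8a 56 74 d6 9f

c1 ⊕ c2 = (M1 ⊕ K) ⊕ (M2 ⊕ K) = M1 ⊕ M2 — the shared key cancels under XOR.
byte 0: 4d XOR ac = e1
byte 1: f9 XOR 52 = ab
byte 2: d6 XOR 82 = 54
byte 3: 95 XOR 6e = fb
byte 4: b7 XOR fd = 4a
byte 5: 56 XOR dc = 8a
byte 6: 89 XOR df = 56
byte 7: 79 XOR 0d = 74
byte 8: 16 XOR c0 = d6
byte 9: 6a XOR f5 = 9f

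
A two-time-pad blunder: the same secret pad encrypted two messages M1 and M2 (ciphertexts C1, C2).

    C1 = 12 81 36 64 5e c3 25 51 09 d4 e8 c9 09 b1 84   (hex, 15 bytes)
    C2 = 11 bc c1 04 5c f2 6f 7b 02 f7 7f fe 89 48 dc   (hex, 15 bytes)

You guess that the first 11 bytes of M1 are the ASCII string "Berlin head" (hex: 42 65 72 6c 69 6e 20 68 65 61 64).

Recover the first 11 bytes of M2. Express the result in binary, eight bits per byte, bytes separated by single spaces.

First, C1 ⊕ C2 = (M1 ⊕ K) ⊕ (M2 ⊕ K) = M1 ⊕ M2, so the key drops out. Then M2 = (M1 ⊕ M2) ⊕ M1 over the first 11 bytes.
byte 0: (12 XOR 11) XOR 42 = 03 XOR 42 = 41
byte 1: (81 XOR bc) XOR 65 = 3d XOR 65 = 58
byte 2: (36 XOR c1) XOR 72 = f7 XOR 72 = 85
byte 3: (64 XOR 04) XOR 6c = 60 XOR 6c = 0c
byte 4: (5e XOR 5c) XOR 69 = 02 XOR 69 = 6b
byte 5: (c3 XOR f2) XOR 6e = 31 XOR 6e = 5f
byte 6: (25 XOR 6f) XOR 20 = 4a XOR 20 = 6a
byte 7: (51 XOR 7b) XOR 68 = 2a XOR 68 = 42
byte 8: (09 XOR 02) XOR 65 = 0b XOR 65 = 6e
byte 9: (d4 XOR f7) XOR 61 = 23 XOR 61 = 42
byte 10: (e8 XOR 7f) XOR 64 = 97 XOR 64 = f3

01000001 01011000 10000101 00001100 01101011 01011111 01101010 01000010 01101110 01000010 11110011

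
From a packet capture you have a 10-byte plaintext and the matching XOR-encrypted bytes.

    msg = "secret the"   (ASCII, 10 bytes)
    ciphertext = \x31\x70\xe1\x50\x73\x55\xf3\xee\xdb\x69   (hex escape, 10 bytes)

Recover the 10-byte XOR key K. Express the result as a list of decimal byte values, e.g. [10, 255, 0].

[66, 21, 130, 34, 22, 33, 211, 154, 179, 12]

Since ciphertext = msg ⊕ K, XORing both sides with msg gives K = msg ⊕ ciphertext.
73 ^ 31 = 42
65 ^ 70 = 15
63 ^ e1 = 82
72 ^ 50 = 22
65 ^ 73 = 16
74 ^ 55 = 21
20 ^ f3 = d3
74 ^ ee = 9a
68 ^ db = b3
65 ^ 69 = 0c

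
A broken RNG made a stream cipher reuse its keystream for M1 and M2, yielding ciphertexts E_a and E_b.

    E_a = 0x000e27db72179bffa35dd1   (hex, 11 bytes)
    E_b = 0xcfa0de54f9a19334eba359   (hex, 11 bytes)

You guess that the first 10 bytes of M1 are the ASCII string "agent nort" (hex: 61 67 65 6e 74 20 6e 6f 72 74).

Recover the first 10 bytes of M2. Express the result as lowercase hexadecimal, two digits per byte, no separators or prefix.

aec99ce1ff9666a43a8a

First, E_a ⊕ E_b = (M1 ⊕ K) ⊕ (M2 ⊕ K) = M1 ⊕ M2, so the key drops out. Then M2 = (M1 ⊕ M2) ⊕ M1 over the first 10 bytes.
byte 0: (00 ⊕ cf) ⊕ 61 = cf ⊕ 61 = ae
byte 1: (0e ⊕ a0) ⊕ 67 = ae ⊕ 67 = c9
byte 2: (27 ⊕ de) ⊕ 65 = f9 ⊕ 65 = 9c
byte 3: (db ⊕ 54) ⊕ 6e = 8f ⊕ 6e = e1
byte 4: (72 ⊕ f9) ⊕ 74 = 8b ⊕ 74 = ff
byte 5: (17 ⊕ a1) ⊕ 20 = b6 ⊕ 20 = 96
byte 6: (9b ⊕ 93) ⊕ 6e = 08 ⊕ 6e = 66
byte 7: (ff ⊕ 34) ⊕ 6f = cb ⊕ 6f = a4
byte 8: (a3 ⊕ eb) ⊕ 72 = 48 ⊕ 72 = 3a
byte 9: (5d ⊕ a3) ⊕ 74 = fe ⊕ 74 = 8a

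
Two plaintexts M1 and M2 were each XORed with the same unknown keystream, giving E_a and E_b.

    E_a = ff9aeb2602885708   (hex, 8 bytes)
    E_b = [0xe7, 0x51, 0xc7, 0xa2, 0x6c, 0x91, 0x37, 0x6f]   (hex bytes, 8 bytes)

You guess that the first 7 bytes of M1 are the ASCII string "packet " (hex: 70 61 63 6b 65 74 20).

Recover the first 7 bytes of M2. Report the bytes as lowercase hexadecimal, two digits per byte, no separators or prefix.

First, E_a ⊕ E_b = (M1 ⊕ K) ⊕ (M2 ⊕ K) = M1 ⊕ M2, so the key drops out. Then M2 = (M1 ⊕ M2) ⊕ M1 over the first 7 bytes.
byte 0: (ff ⊕ e7) ⊕ 70 = 18 ⊕ 70 = 68
byte 1: (9a ⊕ 51) ⊕ 61 = cb ⊕ 61 = aa
byte 2: (eb ⊕ c7) ⊕ 63 = 2c ⊕ 63 = 4f
byte 3: (26 ⊕ a2) ⊕ 6b = 84 ⊕ 6b = ef
byte 4: (02 ⊕ 6c) ⊕ 65 = 6e ⊕ 65 = 0b
byte 5: (88 ⊕ 91) ⊕ 74 = 19 ⊕ 74 = 6d
byte 6: (57 ⊕ 37) ⊕ 20 = 60 ⊕ 20 = 40

68aa4fef0b6d40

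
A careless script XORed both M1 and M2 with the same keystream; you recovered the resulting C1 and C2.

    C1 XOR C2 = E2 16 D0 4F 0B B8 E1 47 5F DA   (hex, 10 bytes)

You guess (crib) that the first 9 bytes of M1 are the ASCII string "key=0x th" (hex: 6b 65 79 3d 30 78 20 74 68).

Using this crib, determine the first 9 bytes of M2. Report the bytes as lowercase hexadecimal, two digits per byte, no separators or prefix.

8973a9723bc0c13337

Since C1 ⊕ C2 = M1 ⊕ M2, XORing with the guessed M1 bytes yields the corresponding M2 bytes: M2 = (C1 ⊕ C2) ⊕ M1.
11100010 XOR 01101011 = 10001001
00010110 XOR 01100101 = 01110011
11010000 XOR 01111001 = 10101001
01001111 XOR 00111101 = 01110010
00001011 XOR 00110000 = 00111011
10111000 XOR 01111000 = 11000000
11100001 XOR 00100000 = 11000001
01000111 XOR 01110100 = 00110011
01011111 XOR 01101000 = 00110111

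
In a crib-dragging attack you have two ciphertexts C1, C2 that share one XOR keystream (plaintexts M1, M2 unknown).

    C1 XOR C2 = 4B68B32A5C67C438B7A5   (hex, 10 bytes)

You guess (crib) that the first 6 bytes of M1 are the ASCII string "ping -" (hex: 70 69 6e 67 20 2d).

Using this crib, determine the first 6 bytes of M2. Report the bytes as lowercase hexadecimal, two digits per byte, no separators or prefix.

3b01dd4d7c4a

Since C1 ⊕ C2 = M1 ⊕ M2, XORing with the guessed M1 bytes yields the corresponding M2 bytes: M2 = (C1 ⊕ C2) ⊕ M1.
byte 0: 4b XOR 70 = 3b
byte 1: 68 XOR 69 = 01
byte 2: b3 XOR 6e = dd
byte 3: 2a XOR 67 = 4d
byte 4: 5c XOR 20 = 7c
byte 5: 67 XOR 2d = 4a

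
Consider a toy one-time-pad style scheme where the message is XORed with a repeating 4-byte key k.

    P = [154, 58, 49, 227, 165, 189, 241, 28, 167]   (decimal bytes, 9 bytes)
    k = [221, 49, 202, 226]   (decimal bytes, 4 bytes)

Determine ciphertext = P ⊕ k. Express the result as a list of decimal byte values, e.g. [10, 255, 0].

The 4-byte key repeats, so the effective keystream is dd 31 ca e2 dd 31 ca e2 dd.
byte 0: 9a ^ dd = 47
byte 1: 3a ^ 31 = 0b
byte 2: 31 ^ ca = fb
byte 3: e3 ^ e2 = 01
byte 4: a5 ^ dd = 78
byte 5: bd ^ 31 = 8c
byte 6: f1 ^ ca = 3b
byte 7: 1c ^ e2 = fe
byte 8: a7 ^ dd = 7a

[71, 11, 251, 1, 120, 140, 59, 254, 122]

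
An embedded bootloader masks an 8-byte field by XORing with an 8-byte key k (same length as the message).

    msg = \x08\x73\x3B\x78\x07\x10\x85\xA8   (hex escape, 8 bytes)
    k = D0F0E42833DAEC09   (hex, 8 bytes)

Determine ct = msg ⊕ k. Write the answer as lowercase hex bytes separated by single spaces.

XOR is its own inverse, so applying the key byte-wise gives the result directly.
08 ^ d0 = d8
73 ^ f0 = 83
3b ^ e4 = df
78 ^ 28 = 50
07 ^ 33 = 34
10 ^ da = ca
85 ^ ec = 69
a8 ^ 09 = a1

d8 83 df 50 34 ca 69 a1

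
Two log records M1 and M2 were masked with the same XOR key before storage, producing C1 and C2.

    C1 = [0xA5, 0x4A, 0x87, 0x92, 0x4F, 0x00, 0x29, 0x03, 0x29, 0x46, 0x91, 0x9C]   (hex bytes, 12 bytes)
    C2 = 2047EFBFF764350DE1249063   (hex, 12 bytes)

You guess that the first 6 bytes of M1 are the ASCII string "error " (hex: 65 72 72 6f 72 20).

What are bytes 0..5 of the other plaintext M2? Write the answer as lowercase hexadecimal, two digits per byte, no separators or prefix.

e07f1a42ca44

First, C1 ⊕ C2 = (M1 ⊕ K) ⊕ (M2 ⊕ K) = M1 ⊕ M2, so the key drops out. Then M2 = (M1 ⊕ M2) ⊕ M1 over the first 6 bytes.
byte 0: (a5 ⊕ 20) ⊕ 65 = 85 ⊕ 65 = e0
byte 1: (4a ⊕ 47) ⊕ 72 = 0d ⊕ 72 = 7f
byte 2: (87 ⊕ ef) ⊕ 72 = 68 ⊕ 72 = 1a
byte 3: (92 ⊕ bf) ⊕ 6f = 2d ⊕ 6f = 42
byte 4: (4f ⊕ f7) ⊕ 72 = b8 ⊕ 72 = ca
byte 5: (00 ⊕ 64) ⊕ 20 = 64 ⊕ 20 = 44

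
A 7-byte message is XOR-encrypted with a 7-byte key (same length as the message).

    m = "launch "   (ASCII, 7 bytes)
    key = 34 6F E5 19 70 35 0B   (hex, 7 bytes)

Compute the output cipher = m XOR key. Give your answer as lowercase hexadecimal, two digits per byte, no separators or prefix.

580e9077135d2b

6c ^ 34 = 58
61 ^ 6f = 0e
75 ^ e5 = 90
6e ^ 19 = 77
63 ^ 70 = 13
68 ^ 35 = 5d
20 ^ 0b = 2b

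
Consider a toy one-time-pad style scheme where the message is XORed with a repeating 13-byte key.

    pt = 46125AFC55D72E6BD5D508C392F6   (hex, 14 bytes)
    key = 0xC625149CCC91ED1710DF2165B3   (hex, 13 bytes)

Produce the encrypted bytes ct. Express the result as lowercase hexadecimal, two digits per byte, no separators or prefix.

The 13-byte key repeats, so the effective keystream is c6 25 14 9c cc 91 ed 17 10 df 21 65 b3 c6.
byte 0: 01000110 ^ 11000110 = 10000000
byte 1: 00010010 ^ 00100101 = 00110111
byte 2: 01011010 ^ 00010100 = 01001110
byte 3: 11111100 ^ 10011100 = 01100000
byte 4: 01010101 ^ 11001100 = 10011001
byte 5: 11010111 ^ 10010001 = 01000110
byte 6: 00101110 ^ 11101101 = 11000011
byte 7: 01101011 ^ 00010111 = 01111100
byte 8: 11010101 ^ 00010000 = 11000101
byte 9: 11010101 ^ 11011111 = 00001010
byte 10: 00001000 ^ 00100001 = 00101001
byte 11: 11000011 ^ 01100101 = 10100110
byte 12: 10010010 ^ 10110011 = 00100001
byte 13: 11110110 ^ 11000110 = 00110000

80374e609946c37cc50a29a62130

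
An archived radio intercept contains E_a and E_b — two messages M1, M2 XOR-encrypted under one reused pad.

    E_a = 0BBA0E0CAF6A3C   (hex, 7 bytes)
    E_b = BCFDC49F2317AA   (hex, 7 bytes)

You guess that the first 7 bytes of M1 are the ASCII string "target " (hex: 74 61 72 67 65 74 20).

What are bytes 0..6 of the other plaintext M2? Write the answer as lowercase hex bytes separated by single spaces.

First, E_a ⊕ E_b = (M1 ⊕ K) ⊕ (M2 ⊕ K) = M1 ⊕ M2, so the key drops out. Then M2 = (M1 ⊕ M2) ⊕ M1 over the first 7 bytes.
byte 0: (0b XOR bc) XOR 74 = b7 XOR 74 = c3
byte 1: (ba XOR fd) XOR 61 = 47 XOR 61 = 26
byte 2: (0e XOR c4) XOR 72 = ca XOR 72 = b8
byte 3: (0c XOR 9f) XOR 67 = 93 XOR 67 = f4
byte 4: (af XOR 23) XOR 65 = 8c XOR 65 = e9
byte 5: (6a XOR 17) XOR 74 = 7d XOR 74 = 09
byte 6: (3c XOR aa) XOR 20 = 96 XOR 20 = b6

c3 26 b8 f4 e9 09 b6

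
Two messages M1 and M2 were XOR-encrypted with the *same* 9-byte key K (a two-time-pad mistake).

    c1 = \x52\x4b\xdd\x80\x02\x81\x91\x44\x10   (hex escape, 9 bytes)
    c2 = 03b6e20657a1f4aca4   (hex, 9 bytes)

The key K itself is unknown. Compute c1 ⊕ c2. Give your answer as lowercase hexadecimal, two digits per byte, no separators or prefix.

c1 ⊕ c2 = (M1 ⊕ K) ⊕ (M2 ⊕ K) = M1 ⊕ M2 — the shared key cancels under XOR.
52 ^ 03 = 51
4b ^ b6 = fd
dd ^ e2 = 3f
80 ^ 06 = 86
02 ^ 57 = 55
81 ^ a1 = 20
91 ^ f4 = 65
44 ^ ac = e8
10 ^ a4 = b4

51fd3f86552065e8b4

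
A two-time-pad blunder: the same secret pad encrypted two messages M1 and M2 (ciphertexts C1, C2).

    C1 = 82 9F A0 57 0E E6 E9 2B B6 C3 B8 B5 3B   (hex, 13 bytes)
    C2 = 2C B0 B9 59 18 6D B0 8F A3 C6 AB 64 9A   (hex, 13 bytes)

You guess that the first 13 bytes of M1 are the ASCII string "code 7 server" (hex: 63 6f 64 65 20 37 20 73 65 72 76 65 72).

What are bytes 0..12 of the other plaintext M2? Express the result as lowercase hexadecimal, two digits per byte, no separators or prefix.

cd407d6b36bc79d7707765b4d3

First, C1 ⊕ C2 = (M1 ⊕ K) ⊕ (M2 ⊕ K) = M1 ⊕ M2, so the key drops out. Then M2 = (M1 ⊕ M2) ⊕ M1 over the first 13 bytes.
byte 0: (82 XOR 2c) XOR 63 = ae XOR 63 = cd
byte 1: (9f XOR b0) XOR 6f = 2f XOR 6f = 40
byte 2: (a0 XOR b9) XOR 64 = 19 XOR 64 = 7d
byte 3: (57 XOR 59) XOR 65 = 0e XOR 65 = 6b
byte 4: (0e XOR 18) XOR 20 = 16 XOR 20 = 36
byte 5: (e6 XOR 6d) XOR 37 = 8b XOR 37 = bc
byte 6: (e9 XOR b0) XOR 20 = 59 XOR 20 = 79
byte 7: (2b XOR 8f) XOR 73 = a4 XOR 73 = d7
byte 8: (b6 XOR a3) XOR 65 = 15 XOR 65 = 70
byte 9: (c3 XOR c6) XOR 72 = 05 XOR 72 = 77
byte 10: (b8 XOR ab) XOR 76 = 13 XOR 76 = 65
byte 11: (b5 XOR 64) XOR 65 = d1 XOR 65 = b4
byte 12: (3b XOR 9a) XOR 72 = a1 XOR 72 = d3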